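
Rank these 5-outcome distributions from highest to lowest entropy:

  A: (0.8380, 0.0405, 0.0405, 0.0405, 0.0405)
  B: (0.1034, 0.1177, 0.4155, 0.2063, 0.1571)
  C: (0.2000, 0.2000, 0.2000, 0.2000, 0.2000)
C > B > A

Key insight: Entropy is maximized by uniform distributions and minimized by concentrated distributions.

- Uniform distributions have maximum entropy log₂(5) = 2.3219 bits
- The more "peaked" or concentrated a distribution, the lower its entropy

Entropies:
  H(A) = 0.9631 bits
  H(B) = 2.1176 bits
  H(C) = 2.3219 bits

Ranking: C > B > A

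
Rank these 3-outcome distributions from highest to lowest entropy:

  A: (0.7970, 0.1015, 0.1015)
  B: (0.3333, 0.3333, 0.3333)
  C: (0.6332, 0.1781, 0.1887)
B > C > A

Key insight: Entropy is maximized by uniform distributions and minimized by concentrated distributions.

- Uniform distributions have maximum entropy log₂(3) = 1.5850 bits
- The more "peaked" or concentrated a distribution, the lower its entropy

Entropies:
  H(A) = 0.9309 bits
  H(B) = 1.5850 bits
  H(C) = 1.3147 bits

Ranking: B > C > A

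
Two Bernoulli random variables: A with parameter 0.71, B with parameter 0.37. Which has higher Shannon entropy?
B

For binary distributions, entropy is maximized at p=0.5 and decreases as p moves toward 0 or 1.

H(A) = H(0.71) = 0.8687 bits
H(B) = H(0.37) = 0.9507 bits

Distribution B (p=0.37) is closer to uniform (p=0.5), so it has higher entropy.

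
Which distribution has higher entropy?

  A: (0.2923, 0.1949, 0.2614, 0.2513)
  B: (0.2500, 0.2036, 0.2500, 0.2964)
B

Both distributions are close to uniform, making this a harder comparison.

H(A) = 1.9852 bits
H(B) = 1.9875 bits

The distribution closer to uniform has higher entropy.
Answer: B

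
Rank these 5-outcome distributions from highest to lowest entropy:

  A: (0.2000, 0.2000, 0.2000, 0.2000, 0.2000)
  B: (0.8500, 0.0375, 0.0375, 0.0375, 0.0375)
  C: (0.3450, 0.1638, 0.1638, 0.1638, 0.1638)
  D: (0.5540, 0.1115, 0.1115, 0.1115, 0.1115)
A > C > D > B

Key insight: Entropy is maximized by uniform distributions and minimized by concentrated distributions.

Entropies:
  H(A) = 2.3219 bits
  H(B) = 0.9098 bits
  H(C) = 2.2395 bits
  H(D) = 1.8836 bits

Ranking: A > C > D > B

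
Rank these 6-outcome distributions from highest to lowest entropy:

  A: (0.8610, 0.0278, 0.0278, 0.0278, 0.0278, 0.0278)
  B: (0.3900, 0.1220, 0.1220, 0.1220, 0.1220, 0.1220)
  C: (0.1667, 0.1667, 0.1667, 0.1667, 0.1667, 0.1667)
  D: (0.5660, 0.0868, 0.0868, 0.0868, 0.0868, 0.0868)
C > B > D > A

Key insight: Entropy is maximized by uniform distributions and minimized by concentrated distributions.

Entropies:
  H(A) = 0.9044 bits
  H(B) = 2.3812 bits
  H(C) = 2.5850 bits
  H(D) = 1.9951 bits

Ranking: C > B > D > A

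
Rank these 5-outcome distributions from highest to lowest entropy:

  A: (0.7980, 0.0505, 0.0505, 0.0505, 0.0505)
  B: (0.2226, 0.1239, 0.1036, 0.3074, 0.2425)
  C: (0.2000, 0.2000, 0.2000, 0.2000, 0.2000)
C > B > A

Key insight: Entropy is maximized by uniform distributions and minimized by concentrated distributions.

- Uniform distributions have maximum entropy log₂(5) = 2.3219 bits
- The more "peaked" or concentrated a distribution, the lower its entropy

Entropies:
  H(A) = 1.1299 bits
  H(B) = 2.2134 bits
  H(C) = 2.3219 bits

Ranking: C > B > A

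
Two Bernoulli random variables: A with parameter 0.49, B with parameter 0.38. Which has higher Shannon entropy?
A

For binary distributions, entropy is maximized at p=0.5 and decreases as p moves toward 0 or 1.

H(A) = H(0.49) = 0.9997 bits
H(B) = H(0.38) = 0.9580 bits

Distribution A (p=0.49) is closer to uniform (p=0.5), so it has higher entropy.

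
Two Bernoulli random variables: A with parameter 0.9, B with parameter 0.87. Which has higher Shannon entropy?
B

For binary distributions, entropy is maximized at p=0.5 and decreases as p moves toward 0 or 1.

H(A) = H(0.9) = 0.4690 bits
H(B) = H(0.87) = 0.5574 bits

Distribution B (p=0.87) is closer to uniform (p=0.5), so it has higher entropy.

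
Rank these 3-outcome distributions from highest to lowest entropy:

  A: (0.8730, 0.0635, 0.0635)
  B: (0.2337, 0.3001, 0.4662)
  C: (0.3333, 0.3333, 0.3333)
C > B > A

Key insight: Entropy is maximized by uniform distributions and minimized by concentrated distributions.

- Uniform distributions have maximum entropy log₂(3) = 1.5850 bits
- The more "peaked" or concentrated a distribution, the lower its entropy

Entropies:
  H(A) = 0.6762 bits
  H(B) = 1.5245 bits
  H(C) = 1.5850 bits

Ranking: C > B > A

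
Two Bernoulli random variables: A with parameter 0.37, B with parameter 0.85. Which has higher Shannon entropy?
A

For binary distributions, entropy is maximized at p=0.5 and decreases as p moves toward 0 or 1.

H(A) = H(0.37) = 0.9507 bits
H(B) = H(0.85) = 0.6098 bits

Distribution A (p=0.37) is closer to uniform (p=0.5), so it has higher entropy.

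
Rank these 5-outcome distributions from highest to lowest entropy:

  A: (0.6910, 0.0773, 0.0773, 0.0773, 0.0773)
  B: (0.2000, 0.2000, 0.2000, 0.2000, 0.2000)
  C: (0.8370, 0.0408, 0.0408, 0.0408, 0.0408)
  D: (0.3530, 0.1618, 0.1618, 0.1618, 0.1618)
B > D > A > C

Key insight: Entropy is maximized by uniform distributions and minimized by concentrated distributions.

Entropies:
  H(A) = 1.5100 bits
  H(B) = 2.3219 bits
  H(C) = 0.9674 bits
  H(D) = 2.2307 bits

Ranking: B > D > A > C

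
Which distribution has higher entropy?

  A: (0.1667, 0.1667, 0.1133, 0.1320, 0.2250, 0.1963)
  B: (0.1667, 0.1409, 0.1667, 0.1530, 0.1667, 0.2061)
B

Both distributions are close to uniform, making this a harder comparison.

H(A) = 2.5486 bits
H(B) = 2.5748 bits

The distribution closer to uniform has higher entropy.
Answer: B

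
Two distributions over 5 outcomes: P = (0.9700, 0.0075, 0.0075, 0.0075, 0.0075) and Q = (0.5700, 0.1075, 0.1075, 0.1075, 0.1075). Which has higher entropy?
Q

P is highly concentrated on one outcome (97%), making it nearly deterministic. Q spreads its mass more evenly (max 57%). The more spread-out distribution has higher entropy: H(P) ≈ 0.254 bits, H(Q) ≈ 1.846 bits.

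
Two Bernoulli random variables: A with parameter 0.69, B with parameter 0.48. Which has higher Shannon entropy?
B

For binary distributions, entropy is maximized at p=0.5 and decreases as p moves toward 0 or 1.

H(A) = H(0.69) = 0.8932 bits
H(B) = H(0.48) = 0.9988 bits

Distribution B (p=0.48) is closer to uniform (p=0.5), so it has higher entropy.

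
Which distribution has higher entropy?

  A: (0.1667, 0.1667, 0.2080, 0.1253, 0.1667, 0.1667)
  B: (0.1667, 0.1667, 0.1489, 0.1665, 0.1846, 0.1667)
B

Both distributions are close to uniform, making this a harder comparison.

H(A) = 2.5700 bits
H(B) = 2.5822 bits

The distribution closer to uniform has higher entropy.
Answer: B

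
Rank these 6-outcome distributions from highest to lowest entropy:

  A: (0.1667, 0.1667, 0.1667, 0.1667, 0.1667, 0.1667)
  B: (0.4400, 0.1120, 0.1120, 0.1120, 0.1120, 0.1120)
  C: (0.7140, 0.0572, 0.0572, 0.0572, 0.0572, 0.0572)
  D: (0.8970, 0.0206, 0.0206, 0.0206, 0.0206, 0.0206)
A > B > C > D

Key insight: Entropy is maximized by uniform distributions and minimized by concentrated distributions.

Entropies:
  H(A) = 2.5850 bits
  H(B) = 2.2899 bits
  H(C) = 1.5276 bits
  H(D) = 0.7176 bits

Ranking: A > B > C > D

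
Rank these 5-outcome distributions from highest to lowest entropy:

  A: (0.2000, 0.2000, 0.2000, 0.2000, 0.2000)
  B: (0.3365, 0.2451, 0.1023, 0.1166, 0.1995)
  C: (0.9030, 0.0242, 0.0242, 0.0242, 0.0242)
A > B > C

Key insight: Entropy is maximized by uniform distributions and minimized by concentrated distributions.

- Uniform distributions have maximum entropy log₂(5) = 2.3219 bits
- The more "peaked" or concentrated a distribution, the lower its entropy

Entropies:
  H(A) = 2.3219 bits
  H(B) = 2.1879 bits
  H(C) = 0.6534 bits

Ranking: A > B > C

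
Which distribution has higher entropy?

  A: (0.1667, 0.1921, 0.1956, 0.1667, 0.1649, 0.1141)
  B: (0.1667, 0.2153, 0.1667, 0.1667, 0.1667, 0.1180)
A

Both distributions are close to uniform, making this a harder comparison.

H(A) = 2.5654 bits
H(B) = 2.5642 bits

The distribution closer to uniform has higher entropy.
Answer: A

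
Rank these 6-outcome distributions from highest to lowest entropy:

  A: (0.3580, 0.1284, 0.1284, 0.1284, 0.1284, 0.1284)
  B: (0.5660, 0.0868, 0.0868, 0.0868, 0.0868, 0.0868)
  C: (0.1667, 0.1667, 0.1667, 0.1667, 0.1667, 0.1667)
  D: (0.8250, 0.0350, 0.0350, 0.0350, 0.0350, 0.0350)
C > A > B > D

Key insight: Entropy is maximized by uniform distributions and minimized by concentrated distributions.

Entropies:
  H(A) = 2.4317 bits
  H(B) = 1.9951 bits
  H(C) = 2.5850 bits
  H(D) = 1.0754 bits

Ranking: C > A > B > D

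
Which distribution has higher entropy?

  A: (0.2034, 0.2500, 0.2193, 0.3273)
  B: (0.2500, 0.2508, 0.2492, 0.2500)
B

Both distributions are close to uniform, making this a harder comparison.

H(A) = 1.9748 bits
H(B) = 2.0000 bits

The distribution closer to uniform has higher entropy.
Answer: B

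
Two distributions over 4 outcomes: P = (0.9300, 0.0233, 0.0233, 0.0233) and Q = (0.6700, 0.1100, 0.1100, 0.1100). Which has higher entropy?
Q

P is highly concentrated on one outcome (93%), making it nearly deterministic. Q spreads its mass more evenly (max 67%). The more spread-out distribution has higher entropy: H(P) ≈ 0.477 bits, H(Q) ≈ 1.438 bits.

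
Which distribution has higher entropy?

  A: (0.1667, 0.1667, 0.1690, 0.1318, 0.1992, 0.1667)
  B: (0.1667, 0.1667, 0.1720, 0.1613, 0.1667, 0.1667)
B

Both distributions are close to uniform, making this a harder comparison.

H(A) = 2.5750 bits
H(B) = 2.5847 bits

The distribution closer to uniform has higher entropy.
Answer: B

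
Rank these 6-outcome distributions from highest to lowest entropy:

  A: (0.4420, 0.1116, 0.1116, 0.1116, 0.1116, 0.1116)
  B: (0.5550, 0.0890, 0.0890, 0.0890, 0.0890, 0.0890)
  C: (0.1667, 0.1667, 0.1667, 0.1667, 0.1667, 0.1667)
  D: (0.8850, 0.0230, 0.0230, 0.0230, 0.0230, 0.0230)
C > A > B > D

Key insight: Entropy is maximized by uniform distributions and minimized by concentrated distributions.

Entropies:
  H(A) = 2.2859 bits
  H(B) = 2.0245 bits
  H(C) = 2.5850 bits
  H(D) = 0.7818 bits

Ranking: C > A > B > D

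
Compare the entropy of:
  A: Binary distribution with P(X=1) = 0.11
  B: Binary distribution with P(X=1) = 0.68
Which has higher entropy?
B

For binary distributions, entropy is maximized at p=0.5 and decreases as p moves toward 0 or 1.

H(A) = H(0.11) = 0.4999 bits
H(B) = H(0.68) = 0.9044 bits

Distribution B (p=0.68) is closer to uniform (p=0.5), so it has higher entropy.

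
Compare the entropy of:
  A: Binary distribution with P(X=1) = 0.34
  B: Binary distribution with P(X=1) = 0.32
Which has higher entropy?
A

For binary distributions, entropy is maximized at p=0.5 and decreases as p moves toward 0 or 1.

H(A) = H(0.34) = 0.9248 bits
H(B) = H(0.32) = 0.9044 bits

Distribution A (p=0.34) is closer to uniform (p=0.5), so it has higher entropy.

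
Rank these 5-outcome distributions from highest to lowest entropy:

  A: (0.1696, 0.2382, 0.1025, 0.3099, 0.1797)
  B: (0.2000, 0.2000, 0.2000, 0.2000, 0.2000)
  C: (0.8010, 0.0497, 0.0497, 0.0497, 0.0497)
B > A > C

Key insight: Entropy is maximized by uniform distributions and minimized by concentrated distributions.

- Uniform distributions have maximum entropy log₂(5) = 2.3219 bits
- The more "peaked" or concentrated a distribution, the lower its entropy

Entropies:
  H(A) = 2.2328 bits
  H(B) = 2.3219 bits
  H(C) = 1.1179 bits

Ranking: B > A > C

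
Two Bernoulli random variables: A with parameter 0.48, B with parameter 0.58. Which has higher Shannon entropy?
A

For binary distributions, entropy is maximized at p=0.5 and decreases as p moves toward 0 or 1.

H(A) = H(0.48) = 0.9988 bits
H(B) = H(0.58) = 0.9815 bits

Distribution A (p=0.48) is closer to uniform (p=0.5), so it has higher entropy.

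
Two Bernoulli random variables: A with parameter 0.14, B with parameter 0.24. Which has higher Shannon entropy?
B

For binary distributions, entropy is maximized at p=0.5 and decreases as p moves toward 0 or 1.

H(A) = H(0.14) = 0.5842 bits
H(B) = H(0.24) = 0.7950 bits

Distribution B (p=0.24) is closer to uniform (p=0.5), so it has higher entropy.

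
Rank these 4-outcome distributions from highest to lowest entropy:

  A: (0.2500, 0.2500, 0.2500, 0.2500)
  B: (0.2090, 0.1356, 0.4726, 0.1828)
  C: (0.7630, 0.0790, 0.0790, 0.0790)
A > B > C

Key insight: Entropy is maximized by uniform distributions and minimized by concentrated distributions.

- Uniform distributions have maximum entropy log₂(4) = 2.0000 bits
- The more "peaked" or concentrated a distribution, the lower its entropy

Entropies:
  H(A) = 2.0000 bits
  H(B) = 1.8221 bits
  H(C) = 1.1657 bits

Ranking: A > B > C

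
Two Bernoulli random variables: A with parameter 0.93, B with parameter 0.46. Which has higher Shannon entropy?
B

For binary distributions, entropy is maximized at p=0.5 and decreases as p moves toward 0 or 1.

H(A) = H(0.93) = 0.3659 bits
H(B) = H(0.46) = 0.9954 bits

Distribution B (p=0.46) is closer to uniform (p=0.5), so it has higher entropy.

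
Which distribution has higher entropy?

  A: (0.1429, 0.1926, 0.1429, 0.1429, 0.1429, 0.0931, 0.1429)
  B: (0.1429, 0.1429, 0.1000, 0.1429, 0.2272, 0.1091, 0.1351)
A

Both distributions are close to uniform, making this a harder comparison.

H(A) = 2.7818 bits
H(B) = 2.7600 bits

The distribution closer to uniform has higher entropy.
Answer: A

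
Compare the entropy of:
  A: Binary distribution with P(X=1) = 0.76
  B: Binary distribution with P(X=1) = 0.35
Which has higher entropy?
B

For binary distributions, entropy is maximized at p=0.5 and decreases as p moves toward 0 or 1.

H(A) = H(0.76) = 0.7950 bits
H(B) = H(0.35) = 0.9341 bits

Distribution B (p=0.35) is closer to uniform (p=0.5), so it has higher entropy.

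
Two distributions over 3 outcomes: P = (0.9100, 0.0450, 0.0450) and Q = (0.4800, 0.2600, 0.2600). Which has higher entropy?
Q

P is highly concentrated on one outcome (91%), making it nearly deterministic. Q spreads its mass more evenly (max 48%). The more spread-out distribution has higher entropy: H(P) ≈ 0.526 bits, H(Q) ≈ 1.519 bits.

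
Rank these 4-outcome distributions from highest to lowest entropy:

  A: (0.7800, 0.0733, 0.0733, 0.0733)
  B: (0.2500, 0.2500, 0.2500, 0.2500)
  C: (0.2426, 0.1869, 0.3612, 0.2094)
B > C > A

Key insight: Entropy is maximized by uniform distributions and minimized by concentrated distributions.

- Uniform distributions have maximum entropy log₂(4) = 2.0000 bits
- The more "peaked" or concentrated a distribution, the lower its entropy

Entropies:
  H(A) = 1.1089 bits
  H(B) = 2.0000 bits
  H(C) = 1.9509 bits

Ranking: B > C > A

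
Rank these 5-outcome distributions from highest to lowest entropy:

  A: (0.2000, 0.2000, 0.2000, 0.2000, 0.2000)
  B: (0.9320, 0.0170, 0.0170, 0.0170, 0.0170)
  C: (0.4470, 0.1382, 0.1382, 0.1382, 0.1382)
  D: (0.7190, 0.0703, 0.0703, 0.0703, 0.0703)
A > C > D > B

Key insight: Entropy is maximized by uniform distributions and minimized by concentrated distributions.

Entropies:
  H(A) = 2.3219 bits
  H(B) = 0.4944 bits
  H(C) = 2.0979 bits
  H(D) = 1.4188 bits

Ranking: A > C > D > B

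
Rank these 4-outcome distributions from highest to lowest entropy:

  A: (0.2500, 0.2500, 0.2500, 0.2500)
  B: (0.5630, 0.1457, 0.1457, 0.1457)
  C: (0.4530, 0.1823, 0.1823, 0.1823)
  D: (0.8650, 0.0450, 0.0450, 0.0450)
A > C > B > D

Key insight: Entropy is maximized by uniform distributions and minimized by concentrated distributions.

Entropies:
  H(A) = 2.0000 bits
  H(B) = 1.6811 bits
  H(C) = 1.8606 bits
  H(D) = 0.7850 bits

Ranking: A > C > B > D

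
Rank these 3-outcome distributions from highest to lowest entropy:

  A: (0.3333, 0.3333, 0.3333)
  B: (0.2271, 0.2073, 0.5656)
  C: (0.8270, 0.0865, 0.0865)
A > B > C

Key insight: Entropy is maximized by uniform distributions and minimized by concentrated distributions.

- Uniform distributions have maximum entropy log₂(3) = 1.5850 bits
- The more "peaked" or concentrated a distribution, the lower its entropy

Entropies:
  H(A) = 1.5850 bits
  H(B) = 1.4212 bits
  H(C) = 0.8375 bits

Ranking: A > B > C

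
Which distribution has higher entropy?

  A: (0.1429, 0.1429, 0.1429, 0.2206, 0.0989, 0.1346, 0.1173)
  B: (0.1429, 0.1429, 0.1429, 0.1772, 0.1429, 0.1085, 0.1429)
B

Both distributions are close to uniform, making this a harder comparison.

H(A) = 2.7664 bits
H(B) = 2.7953 bits

The distribution closer to uniform has higher entropy.
Answer: B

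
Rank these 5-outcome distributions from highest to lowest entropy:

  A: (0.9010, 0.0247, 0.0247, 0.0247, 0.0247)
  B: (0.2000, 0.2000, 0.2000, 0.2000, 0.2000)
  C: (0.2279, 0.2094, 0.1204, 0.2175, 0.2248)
B > C > A

Key insight: Entropy is maximized by uniform distributions and minimized by concentrated distributions.

- Uniform distributions have maximum entropy log₂(5) = 2.3219 bits
- The more "peaked" or concentrated a distribution, the lower its entropy

Entropies:
  H(A) = 0.6638 bits
  H(B) = 2.3219 bits
  H(C) = 2.2890 bits

Ranking: B > C > A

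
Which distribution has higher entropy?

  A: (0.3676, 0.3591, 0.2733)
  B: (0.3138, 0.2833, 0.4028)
A

Both distributions are close to uniform, making this a harder comparison.

H(A) = 1.5728 bits
H(B) = 1.5686 bits

The distribution closer to uniform has higher entropy.
Answer: A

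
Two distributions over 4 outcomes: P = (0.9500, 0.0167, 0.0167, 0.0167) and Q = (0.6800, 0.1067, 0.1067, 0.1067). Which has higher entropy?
Q

P is highly concentrated on one outcome (95%), making it nearly deterministic. Q spreads its mass more evenly (max 68%). The more spread-out distribution has higher entropy: H(P) ≈ 0.366 bits, H(Q) ≈ 1.412 bits.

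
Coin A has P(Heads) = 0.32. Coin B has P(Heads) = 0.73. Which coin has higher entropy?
A

For binary distributions, entropy is maximized at p=0.5 and decreases as p moves toward 0 or 1.

H(A) = H(0.32) = 0.9044 bits
H(B) = H(0.73) = 0.8415 bits

Distribution A (p=0.32) is closer to uniform (p=0.5), so it has higher entropy.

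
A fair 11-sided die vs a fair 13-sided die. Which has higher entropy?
13-sided die

Both are uniform distributions; for uniform over n outcomes, H = log₂(n). H(11-sided) = log₂(11) = 3.459 bits and H(13-sided) = log₂(13) = 3.700 bits. More outcomes in a uniform distribution means higher entropy.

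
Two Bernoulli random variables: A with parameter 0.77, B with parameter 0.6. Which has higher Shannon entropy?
B

For binary distributions, entropy is maximized at p=0.5 and decreases as p moves toward 0 or 1.

H(A) = H(0.77) = 0.7780 bits
H(B) = H(0.6) = 0.9710 bits

Distribution B (p=0.6) is closer to uniform (p=0.5), so it has higher entropy.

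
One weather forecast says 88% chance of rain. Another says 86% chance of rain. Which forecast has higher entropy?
86% forecast

Treat each forecast as a Bernoulli distribution. Binary entropy is maximized at p=0.5 and falls off symmetrically toward 0 or 1. The 86% forecast is closer to 50%, so it is more uncertain. H(88%) ≈ 0.529 bits, H(86%) ≈ 0.584 bits.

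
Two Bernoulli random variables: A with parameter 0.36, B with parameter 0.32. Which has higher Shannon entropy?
A

For binary distributions, entropy is maximized at p=0.5 and decreases as p moves toward 0 or 1.

H(A) = H(0.36) = 0.9427 bits
H(B) = H(0.32) = 0.9044 bits

Distribution A (p=0.36) is closer to uniform (p=0.5), so it has higher entropy.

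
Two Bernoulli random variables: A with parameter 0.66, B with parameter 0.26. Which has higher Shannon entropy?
A

For binary distributions, entropy is maximized at p=0.5 and decreases as p moves toward 0 or 1.

H(A) = H(0.66) = 0.9248 bits
H(B) = H(0.26) = 0.8267 bits

Distribution A (p=0.66) is closer to uniform (p=0.5), so it has higher entropy.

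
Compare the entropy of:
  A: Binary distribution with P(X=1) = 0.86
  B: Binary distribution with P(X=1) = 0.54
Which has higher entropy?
B

For binary distributions, entropy is maximized at p=0.5 and decreases as p moves toward 0 or 1.

H(A) = H(0.86) = 0.5842 bits
H(B) = H(0.54) = 0.9954 bits

Distribution B (p=0.54) is closer to uniform (p=0.5), so it has higher entropy.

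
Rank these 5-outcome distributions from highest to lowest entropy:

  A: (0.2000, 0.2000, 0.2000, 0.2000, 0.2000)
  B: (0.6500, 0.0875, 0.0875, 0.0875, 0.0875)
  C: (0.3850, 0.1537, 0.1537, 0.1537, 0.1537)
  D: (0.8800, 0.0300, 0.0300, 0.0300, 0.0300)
A > C > B > D

Key insight: Entropy is maximized by uniform distributions and minimized by concentrated distributions.

Entropies:
  H(A) = 2.3219 bits
  H(B) = 1.6341 bits
  H(C) = 2.1915 bits
  H(D) = 0.7694 bits

Ranking: A > C > B > D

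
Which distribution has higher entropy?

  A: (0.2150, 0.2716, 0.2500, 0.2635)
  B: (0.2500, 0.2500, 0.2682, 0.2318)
B

Both distributions are close to uniform, making this a harder comparison.

H(A) = 1.9945 bits
H(B) = 1.9981 bits

The distribution closer to uniform has higher entropy.
Answer: B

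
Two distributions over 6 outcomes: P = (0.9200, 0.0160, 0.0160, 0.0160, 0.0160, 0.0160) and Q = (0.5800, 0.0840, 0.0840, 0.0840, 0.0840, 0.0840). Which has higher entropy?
Q

P is highly concentrated on one outcome (92%), making it nearly deterministic. Q spreads its mass more evenly (max 58%). The more spread-out distribution has higher entropy: H(P) ≈ 0.588 bits, H(Q) ≈ 1.957 bits.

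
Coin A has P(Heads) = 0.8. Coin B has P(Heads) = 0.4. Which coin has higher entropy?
B

For binary distributions, entropy is maximized at p=0.5 and decreases as p moves toward 0 or 1.

H(A) = H(0.8) = 0.7219 bits
H(B) = H(0.4) = 0.9710 bits

Distribution B (p=0.4) is closer to uniform (p=0.5), so it has higher entropy.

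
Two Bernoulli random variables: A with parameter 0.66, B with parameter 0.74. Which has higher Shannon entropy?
A

For binary distributions, entropy is maximized at p=0.5 and decreases as p moves toward 0 or 1.

H(A) = H(0.66) = 0.9248 bits
H(B) = H(0.74) = 0.8267 bits

Distribution A (p=0.66) is closer to uniform (p=0.5), so it has higher entropy.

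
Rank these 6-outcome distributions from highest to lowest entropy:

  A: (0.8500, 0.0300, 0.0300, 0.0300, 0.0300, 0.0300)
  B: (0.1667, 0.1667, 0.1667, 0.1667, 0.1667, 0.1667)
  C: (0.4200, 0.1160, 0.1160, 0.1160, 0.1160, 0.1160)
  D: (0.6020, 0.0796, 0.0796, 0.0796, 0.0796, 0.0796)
B > C > D > A

Key insight: Entropy is maximized by uniform distributions and minimized by concentrated distributions.

Entropies:
  H(A) = 0.9581 bits
  H(B) = 2.5850 bits
  H(C) = 2.3282 bits
  H(D) = 1.8939 bits

Ranking: B > C > D > A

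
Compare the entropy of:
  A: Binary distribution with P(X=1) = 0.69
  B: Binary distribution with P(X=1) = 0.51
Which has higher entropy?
B

For binary distributions, entropy is maximized at p=0.5 and decreases as p moves toward 0 or 1.

H(A) = H(0.69) = 0.8932 bits
H(B) = H(0.51) = 0.9997 bits

Distribution B (p=0.51) is closer to uniform (p=0.5), so it has higher entropy.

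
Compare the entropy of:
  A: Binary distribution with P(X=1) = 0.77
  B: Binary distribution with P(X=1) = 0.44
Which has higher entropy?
B

For binary distributions, entropy is maximized at p=0.5 and decreases as p moves toward 0 or 1.

H(A) = H(0.77) = 0.7780 bits
H(B) = H(0.44) = 0.9896 bits

Distribution B (p=0.44) is closer to uniform (p=0.5), so it has higher entropy.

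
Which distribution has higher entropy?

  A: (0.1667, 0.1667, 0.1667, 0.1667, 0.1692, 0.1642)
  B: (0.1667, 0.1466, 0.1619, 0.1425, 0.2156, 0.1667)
A

Both distributions are close to uniform, making this a harder comparison.

H(A) = 2.5849 bits
H(B) = 2.5709 bits

The distribution closer to uniform has higher entropy.
Answer: A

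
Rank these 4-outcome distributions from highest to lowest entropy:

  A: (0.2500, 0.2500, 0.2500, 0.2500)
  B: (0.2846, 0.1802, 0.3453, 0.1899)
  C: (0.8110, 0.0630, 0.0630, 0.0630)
A > B > C

Key insight: Entropy is maximized by uniform distributions and minimized by concentrated distributions.

- Uniform distributions have maximum entropy log₂(4) = 2.0000 bits
- The more "peaked" or concentrated a distribution, the lower its entropy

Entropies:
  H(A) = 2.0000 bits
  H(B) = 1.9464 bits
  H(C) = 0.9989 bits

Ranking: A > B > C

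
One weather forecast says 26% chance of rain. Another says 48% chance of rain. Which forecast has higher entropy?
48% forecast

Treat each forecast as a Bernoulli distribution. Binary entropy is maximized at p=0.5 and falls off symmetrically toward 0 or 1. The 48% forecast is closer to 50%, so it is more uncertain. H(26%) ≈ 0.827 bits, H(48%) ≈ 0.999 bits.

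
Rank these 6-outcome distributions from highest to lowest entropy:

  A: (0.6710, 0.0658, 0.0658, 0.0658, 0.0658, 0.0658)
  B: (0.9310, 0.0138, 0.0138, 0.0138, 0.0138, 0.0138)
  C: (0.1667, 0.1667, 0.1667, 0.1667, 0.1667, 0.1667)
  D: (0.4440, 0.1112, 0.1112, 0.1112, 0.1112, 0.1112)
C > D > A > B

Key insight: Entropy is maximized by uniform distributions and minimized by concentrated distributions.

Entropies:
  H(A) = 1.6778 bits
  H(B) = 0.5224 bits
  H(C) = 2.5850 bits
  H(D) = 2.2819 bits

Ranking: C > D > A > B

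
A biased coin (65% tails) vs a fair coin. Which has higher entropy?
Fair coin

The fair coin is uniform (p=0.5), maximizing binary entropy at 1 bit. The biased coin has H(0.65) ≈ 0.934 bits — its outcome is more predictable, so its entropy is lower.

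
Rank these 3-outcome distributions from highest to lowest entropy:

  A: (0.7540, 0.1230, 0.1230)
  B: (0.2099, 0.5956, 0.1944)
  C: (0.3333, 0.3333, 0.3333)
C > B > A

Key insight: Entropy is maximized by uniform distributions and minimized by concentrated distributions.

- Uniform distributions have maximum entropy log₂(3) = 1.5850 bits
- The more "peaked" or concentrated a distribution, the lower its entropy

Entropies:
  H(A) = 1.0509 bits
  H(B) = 1.3774 bits
  H(C) = 1.5850 bits

Ranking: C > B > A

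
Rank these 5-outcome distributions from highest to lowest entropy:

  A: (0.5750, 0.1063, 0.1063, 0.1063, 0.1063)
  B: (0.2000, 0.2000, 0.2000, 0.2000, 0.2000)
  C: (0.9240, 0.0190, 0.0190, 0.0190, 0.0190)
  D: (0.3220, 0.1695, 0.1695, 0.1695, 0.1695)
B > D > A > C

Key insight: Entropy is maximized by uniform distributions and minimized by concentrated distributions.

Entropies:
  H(A) = 1.8337 bits
  H(B) = 2.3219 bits
  H(C) = 0.5399 bits
  H(D) = 2.2625 bits

Ranking: B > D > A > C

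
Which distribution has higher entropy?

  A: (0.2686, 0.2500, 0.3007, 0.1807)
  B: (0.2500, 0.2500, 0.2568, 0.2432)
B

Both distributions are close to uniform, making this a harder comparison.

H(A) = 1.9767 bits
H(B) = 1.9997 bits

The distribution closer to uniform has higher entropy.
Answer: B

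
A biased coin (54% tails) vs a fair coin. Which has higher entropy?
Fair coin

The fair coin is uniform (p=0.5), maximizing binary entropy at 1 bit. The biased coin has H(0.54) ≈ 0.995 bits — its outcome is more predictable, so its entropy is lower.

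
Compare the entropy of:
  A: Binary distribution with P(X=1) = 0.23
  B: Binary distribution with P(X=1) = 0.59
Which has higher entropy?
B

For binary distributions, entropy is maximized at p=0.5 and decreases as p moves toward 0 or 1.

H(A) = H(0.23) = 0.7780 bits
H(B) = H(0.59) = 0.9765 bits

Distribution B (p=0.59) is closer to uniform (p=0.5), so it has higher entropy.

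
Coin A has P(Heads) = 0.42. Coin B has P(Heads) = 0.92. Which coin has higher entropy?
A

For binary distributions, entropy is maximized at p=0.5 and decreases as p moves toward 0 or 1.

H(A) = H(0.42) = 0.9815 bits
H(B) = H(0.92) = 0.4022 bits

Distribution A (p=0.42) is closer to uniform (p=0.5), so it has higher entropy.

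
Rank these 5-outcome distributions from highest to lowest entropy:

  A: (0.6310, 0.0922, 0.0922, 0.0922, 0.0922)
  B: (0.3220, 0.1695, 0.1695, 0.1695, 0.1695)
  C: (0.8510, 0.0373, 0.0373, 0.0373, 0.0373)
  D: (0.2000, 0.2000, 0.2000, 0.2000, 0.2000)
D > B > A > C

Key insight: Entropy is maximized by uniform distributions and minimized by concentrated distributions.

Entropies:
  H(A) = 1.6879 bits
  H(B) = 2.2625 bits
  H(C) = 0.9053 bits
  H(D) = 2.3219 bits

Ranking: D > B > A > C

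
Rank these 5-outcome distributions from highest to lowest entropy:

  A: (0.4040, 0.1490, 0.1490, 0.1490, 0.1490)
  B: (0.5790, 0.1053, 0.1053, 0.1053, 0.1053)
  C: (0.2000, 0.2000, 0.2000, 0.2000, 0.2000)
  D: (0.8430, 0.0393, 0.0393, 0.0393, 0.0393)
C > A > B > D

Key insight: Entropy is maximized by uniform distributions and minimized by concentrated distributions.

Entropies:
  H(A) = 2.1652 bits
  H(B) = 1.8239 bits
  H(C) = 2.3219 bits
  H(D) = 0.9411 bits

Ranking: C > A > B > D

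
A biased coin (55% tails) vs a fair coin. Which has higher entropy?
Fair coin

The fair coin is uniform (p=0.5), maximizing binary entropy at 1 bit. The biased coin has H(0.55) ≈ 0.993 bits — its outcome is more predictable, so its entropy is lower.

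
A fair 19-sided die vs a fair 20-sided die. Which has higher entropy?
20-sided die

Both are uniform distributions; for uniform over n outcomes, H = log₂(n). H(19-sided) = log₂(19) = 4.248 bits and H(20-sided) = log₂(20) = 4.322 bits. More outcomes in a uniform distribution means higher entropy.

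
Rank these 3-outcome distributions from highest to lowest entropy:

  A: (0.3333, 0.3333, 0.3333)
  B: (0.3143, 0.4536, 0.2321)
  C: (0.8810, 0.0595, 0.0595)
A > B > C

Key insight: Entropy is maximized by uniform distributions and minimized by concentrated distributions.

- Uniform distributions have maximum entropy log₂(3) = 1.5850 bits
- The more "peaked" or concentrated a distribution, the lower its entropy

Entropies:
  H(A) = 1.5850 bits
  H(B) = 1.5312 bits
  H(C) = 0.6455 bits

Ranking: A > B > C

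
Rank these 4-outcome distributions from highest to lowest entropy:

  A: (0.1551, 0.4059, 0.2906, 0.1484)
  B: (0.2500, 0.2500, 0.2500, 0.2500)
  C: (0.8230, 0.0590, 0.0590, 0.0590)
B > A > C

Key insight: Entropy is maximized by uniform distributions and minimized by concentrated distributions.

- Uniform distributions have maximum entropy log₂(4) = 2.0000 bits
- The more "peaked" or concentrated a distribution, the lower its entropy

Entropies:
  H(A) = 1.8716 bits
  H(B) = 2.0000 bits
  H(C) = 0.9540 bits

Ranking: B > A > C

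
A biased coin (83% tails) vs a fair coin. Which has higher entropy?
Fair coin

The fair coin is uniform (p=0.5), maximizing binary entropy at 1 bit. The biased coin has H(0.83) ≈ 0.658 bits — its outcome is more predictable, so its entropy is lower.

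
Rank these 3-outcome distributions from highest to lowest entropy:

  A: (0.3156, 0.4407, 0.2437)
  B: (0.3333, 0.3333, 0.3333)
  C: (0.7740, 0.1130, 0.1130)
B > A > C

Key insight: Entropy is maximized by uniform distributions and minimized by concentrated distributions.

- Uniform distributions have maximum entropy log₂(3) = 1.5850 bits
- The more "peaked" or concentrated a distribution, the lower its entropy

Entropies:
  H(A) = 1.5424 bits
  H(B) = 1.5850 bits
  H(C) = 0.9970 bits

Ranking: B > A > C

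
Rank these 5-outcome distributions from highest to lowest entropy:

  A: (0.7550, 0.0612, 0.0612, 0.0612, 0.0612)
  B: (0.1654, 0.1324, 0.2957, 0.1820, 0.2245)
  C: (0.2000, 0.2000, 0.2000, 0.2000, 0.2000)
C > B > A

Key insight: Entropy is maximized by uniform distributions and minimized by concentrated distributions.

- Uniform distributions have maximum entropy log₂(5) = 2.3219 bits
- The more "peaked" or concentrated a distribution, the lower its entropy

Entropies:
  H(A) = 1.2933 bits
  H(B) = 2.2666 bits
  H(C) = 2.3219 bits

Ranking: C > B > A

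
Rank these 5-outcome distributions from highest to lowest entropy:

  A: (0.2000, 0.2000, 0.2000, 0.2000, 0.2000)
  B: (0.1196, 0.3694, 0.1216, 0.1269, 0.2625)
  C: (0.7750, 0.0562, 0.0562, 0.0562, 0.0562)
A > B > C

Key insight: Entropy is maximized by uniform distributions and minimized by concentrated distributions.

- Uniform distributions have maximum entropy log₂(5) = 2.3219 bits
- The more "peaked" or concentrated a distribution, the lower its entropy

Entropies:
  H(A) = 2.3219 bits
  H(B) = 2.1513 bits
  H(C) = 1.2192 bits

Ranking: A > B > C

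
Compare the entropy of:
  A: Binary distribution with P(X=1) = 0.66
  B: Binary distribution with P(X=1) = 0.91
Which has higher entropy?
A

For binary distributions, entropy is maximized at p=0.5 and decreases as p moves toward 0 or 1.

H(A) = H(0.66) = 0.9248 bits
H(B) = H(0.91) = 0.4365 bits

Distribution A (p=0.66) is closer to uniform (p=0.5), so it has higher entropy.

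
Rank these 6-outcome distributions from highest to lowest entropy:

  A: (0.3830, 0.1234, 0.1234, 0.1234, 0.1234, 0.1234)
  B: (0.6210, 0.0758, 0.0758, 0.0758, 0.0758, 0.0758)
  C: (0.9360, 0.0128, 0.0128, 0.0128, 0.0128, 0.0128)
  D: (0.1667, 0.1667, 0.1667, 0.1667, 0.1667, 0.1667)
D > A > B > C

Key insight: Entropy is maximized by uniform distributions and minimized by concentrated distributions.

Entropies:
  H(A) = 2.3928 bits
  H(B) = 1.8373 bits
  H(C) = 0.4917 bits
  H(D) = 2.5850 bits

Ranking: D > A > B > C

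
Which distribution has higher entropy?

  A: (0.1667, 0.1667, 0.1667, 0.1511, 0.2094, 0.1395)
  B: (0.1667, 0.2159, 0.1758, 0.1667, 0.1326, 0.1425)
A

Both distributions are close to uniform, making this a harder comparison.

H(A) = 2.5732 bits
H(B) = 2.5670 bits

The distribution closer to uniform has higher entropy.
Answer: A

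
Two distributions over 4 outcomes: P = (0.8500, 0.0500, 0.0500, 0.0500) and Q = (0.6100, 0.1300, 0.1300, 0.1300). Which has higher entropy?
Q

P is highly concentrated on one outcome (85%), making it nearly deterministic. Q spreads its mass more evenly (max 61%). The more spread-out distribution has higher entropy: H(P) ≈ 0.848 bits, H(Q) ≈ 1.583 bits.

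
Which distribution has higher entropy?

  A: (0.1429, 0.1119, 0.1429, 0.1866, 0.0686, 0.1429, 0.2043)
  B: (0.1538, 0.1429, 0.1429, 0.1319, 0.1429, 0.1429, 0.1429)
B

Both distributions are close to uniform, making this a harder comparison.

H(A) = 2.7419 bits
H(B) = 2.8061 bits

The distribution closer to uniform has higher entropy.
Answer: B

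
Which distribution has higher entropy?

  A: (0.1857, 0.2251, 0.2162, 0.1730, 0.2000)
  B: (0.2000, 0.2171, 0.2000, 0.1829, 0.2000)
B

Both distributions are close to uniform, making this a harder comparison.

H(A) = 2.3153 bits
H(B) = 2.3198 bits

The distribution closer to uniform has higher entropy.
Answer: B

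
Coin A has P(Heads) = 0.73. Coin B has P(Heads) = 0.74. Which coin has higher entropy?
A

For binary distributions, entropy is maximized at p=0.5 and decreases as p moves toward 0 or 1.

H(A) = H(0.73) = 0.8415 bits
H(B) = H(0.74) = 0.8267 bits

Distribution A (p=0.73) is closer to uniform (p=0.5), so it has higher entropy.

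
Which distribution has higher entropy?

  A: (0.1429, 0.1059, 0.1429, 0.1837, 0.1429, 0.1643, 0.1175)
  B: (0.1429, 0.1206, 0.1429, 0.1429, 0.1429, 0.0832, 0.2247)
A

Both distributions are close to uniform, making this a harder comparison.

H(A) = 2.7864 bits
H(B) = 2.7548 bits

The distribution closer to uniform has higher entropy.
Answer: A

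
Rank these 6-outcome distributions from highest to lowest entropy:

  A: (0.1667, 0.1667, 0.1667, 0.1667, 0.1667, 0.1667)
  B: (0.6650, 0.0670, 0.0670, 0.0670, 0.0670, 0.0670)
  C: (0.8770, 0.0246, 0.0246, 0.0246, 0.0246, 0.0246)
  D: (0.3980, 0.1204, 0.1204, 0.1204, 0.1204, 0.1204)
A > D > B > C

Key insight: Entropy is maximized by uniform distributions and minimized by concentrated distributions.

Entropies:
  H(A) = 2.5850 bits
  H(B) = 1.6978 bits
  H(C) = 0.8235 bits
  H(D) = 2.3676 bits

Ranking: A > D > B > C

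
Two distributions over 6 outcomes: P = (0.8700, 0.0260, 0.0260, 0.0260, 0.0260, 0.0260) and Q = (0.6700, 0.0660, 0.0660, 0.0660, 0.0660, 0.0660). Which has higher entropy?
Q

P is highly concentrated on one outcome (87%), making it nearly deterministic. Q spreads its mass more evenly (max 67%). The more spread-out distribution has higher entropy: H(P) ≈ 0.859 bits, H(Q) ≈ 1.681 bits.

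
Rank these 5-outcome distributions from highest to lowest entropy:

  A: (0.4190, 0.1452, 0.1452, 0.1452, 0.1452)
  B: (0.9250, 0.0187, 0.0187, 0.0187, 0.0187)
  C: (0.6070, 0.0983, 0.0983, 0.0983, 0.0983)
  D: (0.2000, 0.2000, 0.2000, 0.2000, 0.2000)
D > A > C > B

Key insight: Entropy is maximized by uniform distributions and minimized by concentrated distributions.

Entropies:
  H(A) = 2.1430 bits
  H(B) = 0.5343 bits
  H(C) = 1.7527 bits
  H(D) = 2.3219 bits

Ranking: D > A > C > B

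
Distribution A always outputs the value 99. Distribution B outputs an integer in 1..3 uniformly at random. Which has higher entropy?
B

A is deterministic, so H(A) = 0. B is uniform over 3 outcomes, so H(B) = log₂(3) = 1.585 bits. Any distribution with genuine randomness has higher entropy than a deterministic one.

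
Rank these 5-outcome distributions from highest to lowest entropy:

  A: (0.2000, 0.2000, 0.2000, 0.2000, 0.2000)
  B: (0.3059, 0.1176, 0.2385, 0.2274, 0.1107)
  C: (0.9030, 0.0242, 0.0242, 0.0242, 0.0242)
A > B > C

Key insight: Entropy is maximized by uniform distributions and minimized by concentrated distributions.

- Uniform distributions have maximum entropy log₂(5) = 2.3219 bits
- The more "peaked" or concentrated a distribution, the lower its entropy

Entropies:
  H(A) = 2.3219 bits
  H(B) = 2.2164 bits
  H(C) = 0.6534 bits

Ranking: A > B > C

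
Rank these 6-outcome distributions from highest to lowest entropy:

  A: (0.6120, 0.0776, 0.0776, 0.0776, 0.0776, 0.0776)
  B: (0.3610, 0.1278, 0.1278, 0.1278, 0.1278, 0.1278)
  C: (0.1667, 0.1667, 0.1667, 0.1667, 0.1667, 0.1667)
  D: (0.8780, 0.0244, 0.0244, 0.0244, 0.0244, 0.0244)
C > B > A > D

Key insight: Entropy is maximized by uniform distributions and minimized by concentrated distributions.

Entropies:
  H(A) = 1.8644 bits
  H(B) = 2.4272 bits
  H(C) = 2.5850 bits
  H(D) = 0.8184 bits

Ranking: C > B > A > D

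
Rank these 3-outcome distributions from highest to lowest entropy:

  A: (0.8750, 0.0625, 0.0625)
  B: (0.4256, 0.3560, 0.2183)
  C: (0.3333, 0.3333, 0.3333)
C > B > A

Key insight: Entropy is maximized by uniform distributions and minimized by concentrated distributions.

- Uniform distributions have maximum entropy log₂(3) = 1.5850 bits
- The more "peaked" or concentrated a distribution, the lower its entropy

Entropies:
  H(A) = 0.6686 bits
  H(B) = 1.5343 bits
  H(C) = 1.5850 bits

Ranking: C > B > A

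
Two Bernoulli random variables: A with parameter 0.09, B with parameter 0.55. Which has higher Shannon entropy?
B

For binary distributions, entropy is maximized at p=0.5 and decreases as p moves toward 0 or 1.

H(A) = H(0.09) = 0.4365 bits
H(B) = H(0.55) = 0.9928 bits

Distribution B (p=0.55) is closer to uniform (p=0.5), so it has higher entropy.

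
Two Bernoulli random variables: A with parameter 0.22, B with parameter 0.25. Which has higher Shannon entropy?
B

For binary distributions, entropy is maximized at p=0.5 and decreases as p moves toward 0 or 1.

H(A) = H(0.22) = 0.7602 bits
H(B) = H(0.25) = 0.8113 bits

Distribution B (p=0.25) is closer to uniform (p=0.5), so it has higher entropy.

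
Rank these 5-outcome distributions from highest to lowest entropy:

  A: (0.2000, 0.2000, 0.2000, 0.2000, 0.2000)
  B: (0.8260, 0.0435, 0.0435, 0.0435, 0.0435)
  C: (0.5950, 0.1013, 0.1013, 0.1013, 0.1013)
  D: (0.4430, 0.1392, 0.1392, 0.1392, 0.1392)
A > D > C > B

Key insight: Entropy is maximized by uniform distributions and minimized by concentrated distributions.

Entropies:
  H(A) = 2.3219 bits
  H(B) = 1.0148 bits
  H(C) = 1.7838 bits
  H(D) = 2.1046 bits

Ranking: A > D > C > B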